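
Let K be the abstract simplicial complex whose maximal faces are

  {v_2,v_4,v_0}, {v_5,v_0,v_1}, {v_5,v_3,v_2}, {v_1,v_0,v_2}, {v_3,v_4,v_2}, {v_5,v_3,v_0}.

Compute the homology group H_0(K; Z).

K has 6 vertices, 12 edges, 6 triangles.
rank ∂_0 = 0, rank ∂_1 = 5 ⇒ b_0 = 6 − 0 − 5 = 1; all invariant factors of ∂_1 are 1 so no torsion. So H_0 ≅ Z.

H_0 ≅ Z.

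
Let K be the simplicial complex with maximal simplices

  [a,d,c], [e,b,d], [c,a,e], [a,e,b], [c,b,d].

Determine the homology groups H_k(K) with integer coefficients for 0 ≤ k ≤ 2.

H_0 ≅ Z,  H_1 ≅ Z,  H_2 = 0.

Take the total order a < b < c < d < e on the vertex set. Then K (dimension 2) consists of the simplices:

  0-simplices (5): a, b, c, d, e
  1-simplices (10): ab, ac, ad, ae, bc, bd, be, cd, ce, de
  2-simplices (5): abe, acd, ace, bcd, bde

Hence C_0 ≅ Z^5, C_1 ≅ Z^10, C_2 ≅ Z^5.

Boundary ∂_1: C_1 → C_0 is given by ∂[p,q] = [q] − [p].
This gives a 5×10 integer matrix of rank 4; reducing to Smith normal form yields diagonal entries (1,1,1,1).

The boundary map ∂_2: C_2 → C_1 sends each 2-simplex [p,q,r] to [q,r] − [p,r] + [p,q]. For instance
  ∂acd = cd − ad + ac,
  ∂ace = ce − ae + ac.
This gives a 10×5 integer matrix of rank 5; reducing to Smith normal form yields diagonal entries (1,1,1,1,1).

Now H_k = ker ∂_k / im ∂_{k+1}, so:

  H_0: rank C_0 − rank ∂_1 = 5 − 4 = 1, and the invariant factors of ∂_1 are all 1, so H_0 ≅ Z.
  H_1: rank ker ∂_1 − rank ∂_2 = (10 − 4) − 5 = 1, and the invariant factors of ∂_2 are all 1, so H_1 ≅ Z.
  H_2: rank ker ∂_2 − rank ∂_3 = (5 − 5) − 0 = 0, and there is no ∂_3, so H_2 ≅ 0.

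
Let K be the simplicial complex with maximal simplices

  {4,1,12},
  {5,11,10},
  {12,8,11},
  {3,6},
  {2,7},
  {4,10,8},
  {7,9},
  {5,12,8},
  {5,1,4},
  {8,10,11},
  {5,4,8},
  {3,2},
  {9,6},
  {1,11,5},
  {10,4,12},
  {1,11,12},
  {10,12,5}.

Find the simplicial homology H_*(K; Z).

H_0 ≅ Z^2,  H_1 ≅ Z ⊕ Z/2Z,  H_2 = 0.

We work with the vertex ordering 1 < 2 < 3 < 4 < 5 < 6 < 7 < 8 < 9 < 10 < 11 < 12. The simplices of K, each written with vertices in increasing order, are:

  0-simplices (12): [1], [2], [3], [4], [5], [6], [7], [8], [9], [10], [11], [12]
  1-simplices (23): (23 of them)
  2-simplices (12): [1,4,5], [1,4,12], [1,5,11], [1,11,12], [4,5,8], [4,8,10], [4,10,12], [5,8,12], [5,10,11], [5,10,12], [8,10,11], [8,11,12]

Hence C_0 ≅ Z^12, C_1 ≅ Z^23, C_2 ≅ Z^12.

The boundary map ∂_1: C_1 → C_0 is given by ∂[p,q] = [q] − [p]. For instance
  ∂[5,11] = [11] − [5].
As a 12×23 matrix over Z this has rank 10, with invariant factors (1,1,1,1,1,1,1,1,1,1).

Boundary ∂_2: C_2 → C_1 sends each 2-simplex [p,q,r] to [q,r] − [p,r] + [p,q]. For instance
  ∂[8,10,11] = [10,11] − [8,11] + [8,10],
  ∂[1,4,5] = [4,5] − [1,5] + [1,4].
The 23×12 boundary matrix has rank 12 and Smith normal form diag(1,1,1,1,1,1,1,1,1,1,1,2).

Computing H_k = (kernel of ∂_k) / (image of ∂_{k+1}):

  H_0: rank C_0 − rank ∂_1 = 12 − 10 = 2, and the invariant factors of ∂_1 are all 1, so H_0 = Z^2.
  H_1: rank ker ∂_1 − rank ∂_2 = (23 − 10) − 12 = 1, and ∂_2 has invariant factor 2 > 1, so H_1 = Z ⊕ Z/2Z.
  H_2: rank ker ∂_2 − rank ∂_3 = (12 − 12) − 0 = 0, and there is no ∂_3, so H_2 = 0.

As a check, the Euler characteristic is 12 − 23 + 12 = 1, which agrees with 2 − 1 + 0 = 1.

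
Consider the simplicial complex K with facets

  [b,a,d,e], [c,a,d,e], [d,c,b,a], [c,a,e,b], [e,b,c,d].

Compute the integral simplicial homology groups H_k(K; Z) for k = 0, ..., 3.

K has 5 vertices, 10 edges, 10 triangles, 5 3-simplices.
rank ∂_0 = 0, rank ∂_1 = 4 ⇒ b_0 = 5 − 0 − 4 = 1; all invariant factors of ∂_1 are 1 so no torsion. So H_0 ≅ Z.
rank ∂_1 = 4, rank ∂_2 = 6 ⇒ b_1 = 10 − 4 − 6 = 0; all invariant factors of ∂_2 are 1 so no torsion. So H_1 ≅ 0.
rank ∂_2 = 6, rank ∂_3 = 4 ⇒ b_2 = 10 − 6 − 4 = 0; all invariant factors of ∂_3 are 1 so no torsion. So H_2 ≅ 0.
rank ∂_3 = 4, rank ∂_4 = 0 ⇒ b_3 = 5 − 4 − 0 = 1. So H_3 ≅ Z.

H_0 = Z,  H_1 = 0,  H_2 = 0,  H_3 = Z.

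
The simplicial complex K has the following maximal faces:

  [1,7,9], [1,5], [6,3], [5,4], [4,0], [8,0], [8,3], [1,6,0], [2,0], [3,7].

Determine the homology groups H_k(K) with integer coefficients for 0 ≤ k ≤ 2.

Fix the vertex order 0 < 1 < 2 < 3 < 4 < 5 < 6 < 7 < 8 < 9 and write every simplex with vertices in increasing order. Then dim K = 2 and the simplices of K are:

  0-simplices (10): [0], [1], [2], [3], [4], [5], [6], [7], [8], [9]
  1-simplices (14): [0,1], [0,2], [0,4], [0,6], [0,8], [1,5], [1,6], [1,7], [1,9], [3,6], [3,7], [3,8], [4,5], [7,9]
  2-simplices (2): [0,1,6], [1,7,9]

Hence C_0 ≅ Z^10, C_1 ≅ Z^14, C_2 ≅ Z^2.

∂_1: C_1 → C_0 maps an edge to its endpoints' difference, ∂[p,q] = q − p.
The resulting 10×14 matrix has rank 9, and its Smith normal form has invariant factors (1,1,1,1,1,1,1,1,1).

∂_2: C_2 → C_1 acts by ∂[p,q,r] = [q,r] − [p,r] + [p,q]. For instance
  ∂[0,1,6] = [1,6] − [0,6] + [0,1],
  ∂[1,7,9] = [7,9] − [1,9] + [1,7].
This gives a 14×2 integer matrix of rank 2; reducing to Smith normal form yields diagonal entries (1,1).

From H_k ≅ ker(∂_k) / im(∂_{k+1}) we obtain:

  H_0: rank C_0 − rank ∂_1 = 10 − 9 = 1, and the invariant factors of ∂_1 are all 1, so H_0 ≅ Z.
  H_1: rank ker ∂_1 − rank ∂_2 = (14 − 9) − 2 = 3, and the invariant factors of ∂_2 are all 1, so H_1 ≅ Z^3.
  H_2: rank ker ∂_2 − rank ∂_3 = (2 − 2) − 0 = 0, and there is no ∂_3, so H_2 ≅ 0.

As a check, the Euler characteristic is 10 − 14 + 2 = -2, which agrees with 1 − 3 + 0 = -2.

H_0 ≅ Z,  H_1 ≅ Z^3,  H_2 = 0.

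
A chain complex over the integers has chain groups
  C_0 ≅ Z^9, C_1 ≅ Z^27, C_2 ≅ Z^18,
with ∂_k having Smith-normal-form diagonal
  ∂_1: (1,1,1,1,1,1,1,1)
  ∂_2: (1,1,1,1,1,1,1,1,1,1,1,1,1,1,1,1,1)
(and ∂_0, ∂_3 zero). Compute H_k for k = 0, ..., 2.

H_0 ≅ Z,  H_1 ≅ Z^2,  H_2 ≅ Z.

H_0: b_0 = 9 − 0 − 8 = 1; torsion from ∂_1 factors > 1: none. So H_0 ≅ Z.
H_1: b_1 = 27 − 8 − 17 = 2; torsion from ∂_2 factors > 1: none. So H_1 ≅ Z^2.
H_2: b_2 = 18 − 17 − 0 = 1; torsion from ∂_3 factors > 1: none. So H_2 ≅ Z.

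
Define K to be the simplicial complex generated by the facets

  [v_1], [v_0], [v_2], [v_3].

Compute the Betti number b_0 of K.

Fix the vertex order v_0 < v_1 < v_2 < v_3 and write every simplex with vertices in increasing order. Then dim K = 0 and the simplices of K are:

  0-simplices (4): [v_0], [v_1], [v_2], [v_3]

so the chain groups are C_0 ≅ Z^4.

From H_k ≅ ker(∂_k) / im(∂_{k+1}) we obtain:

  H_0: rank C_0 − rank ∂_1 = 4 − 0 = 4, and there is no ∂_1, so H_0 = Z^4.

Hence the Betti numbers are b_0 = 4.

b_0 = 4.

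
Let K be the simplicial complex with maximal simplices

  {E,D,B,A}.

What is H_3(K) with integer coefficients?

We work with the vertex ordering A < B < D < E. The simplices of K, each written with vertices in increasing order, are:

  0-simplices (4): A, B, D, E
  1-simplices (6): AB, AD, AE, BD, BE, DE
  2-simplices (4): ABD, ABE, ADE, BDE
  3-simplices (1): ABDE

giving chain groups C_0 ≅ Z^4, C_1 ≅ Z^6, C_2 ≅ Z^4, C_3 ≅ Z^1.

Boundary ∂_1: C_1 → C_0 sends each edge [p,q] (with p < q) to q − p.
As a 4×6 matrix over Z this has rank 3, with invariant factors (1,1,1).

Boundary ∂_2: C_2 → C_1 acts by ∂[p,q,r] = [q,r] − [p,r] + [p,q]. For instance
  ∂ABD = BD − AD + AB,
  ∂ABE = BE − AE + AB.
As a 6×4 matrix over Z this has rank 3, with invariant factors (1,1,1).

The boundary map ∂_3: C_3 → C_2 sends each 3-simplex σ to the alternating sum Σ_i (−1)^i (σ with its i-th vertex removed). For instance
  ∂ABDE = BDE − ADE + ABE − ABD.
This gives a 4×1 integer matrix of rank 1; reducing to Smith normal form yields diagonal entries (1).

From H_k ≅ ker(∂_k) / im(∂_{k+1}) we obtain:

  H_3: rank ker ∂_3 − rank ∂_4 = (1 − 1) − 0 = 0, and there is no ∂_4, so H_3 ≅ 0.

H_3 = 0.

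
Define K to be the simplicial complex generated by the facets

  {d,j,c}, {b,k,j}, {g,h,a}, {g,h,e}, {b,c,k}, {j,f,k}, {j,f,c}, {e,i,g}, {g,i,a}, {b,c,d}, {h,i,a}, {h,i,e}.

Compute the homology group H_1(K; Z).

H_1 = Z.

We work with the vertex ordering a < b < c < d < e < f < g < h < i < j < k. The simplices of K, each written with vertices in increasing order, are:

  0-simplices (11): a, b, c, d, e, f, g, h, i, j, k
  1-simplices (21): ag, ah, ai, bc, bd, bj, bk, cd, cf, cj, ck, dj, eg, eh, ei, fj, fk, gh, gi, hi, jk
  2-simplices (12): agh, agi, ahi, bcd, bck, bjk, cdj, cfj, egh, egi, ehi, fjk

so the chain groups are C_0 ≅ Z^11, C_1 ≅ Z^21, C_2 ≅ Z^12.

∂_1: C_1 → C_0 sends each edge [p,q] (with p < q) to q − p.
The 11×21 boundary matrix has rank 9 and Smith normal form diag(1,1,1,1,1,1,1,1,1).

The boundary map ∂_2: C_2 → C_1 acts by ∂[p,q,r] = [q,r] − [p,r] + [p,q]. For instance
  ∂bjk = jk − bk + bj,
  ∂bcd = cd − bd + bc.
This gives a 21×12 integer matrix of rank 11; reducing to Smith normal form yields diagonal entries (1,1,1,1,1,1,1,1,1,1,1).

Reading off H_k = ker ∂_k / im ∂_{k+1}:

  H_1: rank ker ∂_1 − rank ∂_2 = (21 − 9) − 11 = 1, and the invariant factors of ∂_2 are all 1, so H_1 = Z.

(K is a triangulation of the disjoint union of the cylinder S^1 x I and the 2-sphere S^2.)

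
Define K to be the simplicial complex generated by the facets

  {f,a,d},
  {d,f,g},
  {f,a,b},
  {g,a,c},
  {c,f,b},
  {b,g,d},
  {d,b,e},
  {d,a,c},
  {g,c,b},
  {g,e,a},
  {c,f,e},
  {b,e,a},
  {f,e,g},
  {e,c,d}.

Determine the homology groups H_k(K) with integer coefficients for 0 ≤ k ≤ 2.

H_0 = Z,  H_1 = Z^2,  H_2 = Z.

We work with the vertex ordering a < b < c < d < e < f < g. The simplices of K, each written with vertices in increasing order, are:

  0-simplices (7): a, b, c, d, e, f, g
  1-simplices (21): ab, ac, ad, ae, af, ag, bc, bd, be, bf, bg, cd, ce, cf, cg, de, df, dg, ef, eg, fg
  2-simplices (14): abe, abf, acd, acg, adf, aeg, bcf, bcg, bde, bdg, cde, cef, dfg, efg

so the chain groups are C_0 ≅ Z^7, C_1 ≅ Z^21, C_2 ≅ Z^14.

The boundary map ∂_1: C_1 → C_0 is given by ∂[p,q] = [q] − [p].
The resulting 7×21 matrix has rank 6, and its Smith normal form has invariant factors (1,1,1,1,1,1).

Boundary ∂_2: C_2 → C_1 sends each 2-simplex [p,q,r] to [q,r] − [p,r] + [p,q]. For instance
  ∂aeg = eg − ag + ae,
  ∂acg = cg − ag + ac.
As a 21×14 matrix over Z this has rank 13, with invariant factors (1,1,1,1,1,1,1,1,1,1,1,1,1).

Reading off H_k = ker ∂_k / im ∂_{k+1}:

  H_0: rank C_0 − rank ∂_1 = 7 − 6 = 1, and the invariant factors of ∂_1 are all 1, so H_0 = Z.
  H_1: rank ker ∂_1 − rank ∂_2 = (21 − 6) − 13 = 2, and the invariant factors of ∂_2 are all 1, so H_1 = Z^2.
  H_2: rank ker ∂_2 − rank ∂_3 = (14 − 13) − 0 = 1, and there is no ∂_3, so H_2 = Z.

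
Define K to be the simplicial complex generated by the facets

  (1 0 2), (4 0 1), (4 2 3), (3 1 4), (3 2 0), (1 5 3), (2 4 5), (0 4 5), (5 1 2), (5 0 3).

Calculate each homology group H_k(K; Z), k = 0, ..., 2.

H_0 = Z,  H_1 = Z/2,  H_2 = 0.

We work with the vertex ordering 0 < 1 < 2 < 3 < 4 < 5. The simplices of K, each written with vertices in increasing order, are:

  0-simplices (6): [0], [1], [2], [3], [4], [5]
  1-simplices (15): [0,1], [0,2], [0,3], [0,4], [0,5], [1,2], [1,3], [1,4], [1,5], [2,3], [2,4], [2,5], [3,4], [3,5], [4,5]
  2-simplices (10): [0,1,2], [0,1,4], [0,2,3], [0,3,5], [0,4,5], [1,2,5], [1,3,4], [1,3,5], [2,3,4], [2,4,5]

Hence C_0 ≅ Z^6, C_1 ≅ Z^15, C_2 ≅ Z^10.

∂_1: C_1 → C_0 maps an edge to its endpoints' difference, ∂[p,q] = q − p.
The 6×15 boundary matrix has rank 5 and Smith normal form diag(1,1,1,1,1).

∂_2: C_2 → C_1 sends each 2-simplex [p,q,r] to [q,r] − [p,r] + [p,q]. For instance
  ∂[2,4,5] = [4,5] − [2,5] + [2,4],
  ∂[2,3,4] = [3,4] − [2,4] + [2,3].
This gives a 15×10 integer matrix of rank 10; reducing to Smith normal form yields diagonal entries (1,1,1,1,1,1,1,1,1,2).

Reading off H_k = ker ∂_k / im ∂_{k+1}:

  H_0: rank C_0 − rank ∂_1 = 6 − 5 = 1, and the invariant factors of ∂_1 are all 1, so H_0 ≅ Z.
  H_1: rank ker ∂_1 − rank ∂_2 = (15 − 5) − 10 = 0, and ∂_2 has invariant factor 2 > 1, so H_1 ≅ Z/2.
  H_2: rank ker ∂_2 − rank ∂_3 = (10 − 10) − 0 = 0, and there is no ∂_3, so H_2 ≅ 0.

As a check, the Euler characteristic is 6 − 15 + 10 = 1, which agrees with 1 − 0 + 0 = 1.
(K is a triangulation of the real projective plane RP^2.)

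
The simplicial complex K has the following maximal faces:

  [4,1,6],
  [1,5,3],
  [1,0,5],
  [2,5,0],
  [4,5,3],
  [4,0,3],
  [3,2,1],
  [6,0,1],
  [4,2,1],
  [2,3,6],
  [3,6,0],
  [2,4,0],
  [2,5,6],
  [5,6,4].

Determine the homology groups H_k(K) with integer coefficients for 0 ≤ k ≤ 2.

H_0 = Z,  H_1 = Z^2,  H_2 = Z.

We work with the vertex ordering 0 < 1 < 2 < 3 < 4 < 5 < 6. The simplices of K, each written with vertices in increasing order, are:

  0-simplices (7): [0], [1], [2], [3], [4], [5], [6]
  1-simplices (21): [0,1], [0,2], [0,3], [0,4], [0,5], [0,6], [1,2], [1,3], [1,4], [1,5], [1,6], [2,3], [2,4], [2,5], [2,6], [3,4], [3,5], [3,6], [4,5], [4,6], [5,6]
  2-simplices (14): [0,1,5], [0,1,6], [0,2,4], [0,2,5], [0,3,4], [0,3,6], [1,2,3], [1,2,4], [1,3,5], [1,4,6], [2,3,6], [2,5,6], [3,4,5], [4,5,6]

Hence C_0 ≅ Z^7, C_1 ≅ Z^21, C_2 ≅ Z^14.

The boundary map ∂_1: C_1 → C_0 sends each edge [p,q] (with p < q) to q − p. For instance
  ∂[2,6] = [6] − [2].
As a 7×21 matrix over Z this has rank 6, with invariant factors (1,1,1,1,1,1).

The boundary map ∂_2: C_2 → C_1 maps a triangle to the signed sum of its edges. For instance
  ∂[0,2,4] = [2,4] − [0,4] + [0,2],
  ∂[1,4,6] = [4,6] − [1,6] + [1,4].
The resulting 21×14 matrix has rank 13, and its Smith normal form has invariant factors (1,1,1,1,1,1,1,1,1,1,1,1,1).

Reading off H_k = ker ∂_k / im ∂_{k+1}:

  H_0: rank C_0 − rank ∂_1 = 7 − 6 = 1, and the invariant factors of ∂_1 are all 1, so H_0 ≅ Z.
  H_1: rank ker ∂_1 − rank ∂_2 = (21 − 6) − 13 = 2, and the invariant factors of ∂_2 are all 1, so H_1 ≅ Z^2.
  H_2: rank ker ∂_2 − rank ∂_3 = (14 − 13) − 0 = 1, and there is no ∂_3, so H_2 ≅ Z.

(K is a triangulation of the torus T^2.)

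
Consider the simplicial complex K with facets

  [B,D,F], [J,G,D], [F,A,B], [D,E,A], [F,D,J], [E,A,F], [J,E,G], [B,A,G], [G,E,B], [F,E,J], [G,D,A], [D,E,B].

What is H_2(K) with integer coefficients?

H_2 = 0.

We work with the vertex ordering A < B < D < E < F < G < J. The simplices of K, each written with vertices in increasing order, are:

  0-simplices (7): A, B, D, E, F, G, J
  1-simplices (18): AB, AD, AE, AF, AG, BD, BE, BF, BG, DE, DF, DG, DJ, EF, EG, EJ, FJ, GJ
  2-simplices (12): ABF, ABG, ADE, ADG, AEF, BDE, BDF, BEG, DFJ, DGJ, EFJ, EGJ

Hence C_0 ≅ Z^7, C_1 ≅ Z^18, C_2 ≅ Z^12.

∂_1: C_1 → C_0 is given by ∂[p,q] = [q] − [p].
This gives a 7×18 integer matrix of rank 6; reducing to Smith normal form yields diagonal entries (1,1,1,1,1,1).

The boundary map ∂_2: C_2 → C_1 maps a triangle to the signed sum of its edges. For instance
  ∂EGJ = GJ − EJ + EG,
  ∂ABF = BF − AF + AB.
The 18×12 boundary matrix has rank 12 and Smith normal form diag(1,1,1,1,1,1,1,1,1,1,1,2).

From H_k ≅ ker(∂_k) / im(∂_{k+1}) we obtain:

  H_2: rank ker ∂_2 − rank ∂_3 = (12 − 12) − 0 = 0, and there is no ∂_3, so H_2 = 0.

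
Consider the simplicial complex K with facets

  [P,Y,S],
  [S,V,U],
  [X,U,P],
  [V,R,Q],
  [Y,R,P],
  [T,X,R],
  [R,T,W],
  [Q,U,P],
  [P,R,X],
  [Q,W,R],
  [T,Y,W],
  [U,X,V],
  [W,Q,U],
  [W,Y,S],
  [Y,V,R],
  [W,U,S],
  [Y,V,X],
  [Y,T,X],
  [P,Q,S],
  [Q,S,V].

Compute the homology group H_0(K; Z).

Take the total order P < Q < R < S < T < U < V < W < X < Y on the vertex set. Then K (dimension 2) consists of the simplices:

  0-simplices (10): P, Q, R, S, T, U, V, W, X, Y
  1-simplices (30): PQ, PR, PS, PU, PX, PY, QR, QS, QU, QV, QW, RT, RV, RW, RX, RY, SU, SV, SW, SY, TW, TX, TY, UV, UW, UX, VX, VY, WY, XY
  2-simplices (20): PQS, PQU, PRX, PRY, PSY, PUX, QRV, QRW, QSV, QUW, RTW, RTX, RVY, SUV, SUW, SWY, TWY, TXY, UVX, VXY

Hence C_0 ≅ Z^10, C_1 ≅ Z^30, C_2 ≅ Z^20.

Boundary ∂_1: C_1 → C_0 sends each edge [p,q] (with p < q) to q − p. For instance
  ∂RT = T − R.
The 10×30 boundary matrix has rank 9 and Smith normal form diag(1,1,1,1,1,1,1,1,1).

∂_2: C_2 → C_1 maps a triangle to the signed sum of its edges. For instance
  ∂RTW = TW − RW + RT,
  ∂SUW = UW − SW + SU.
This gives a 30×20 integer matrix of rank 20; reducing to Smith normal form yields diagonal entries (1,1,1,1,1,1,1,1,1,1,1,1,1,1,1,1,1,1,1,2).

From H_k ≅ ker(∂_k) / im(∂_{k+1}) we obtain:

  H_0: rank C_0 − rank ∂_1 = 10 − 9 = 1, and the invariant factors of ∂_1 are all 1, so H_0 = Z.

(K is a triangulation of the Klein bottle.)

H_0 ≅ Z.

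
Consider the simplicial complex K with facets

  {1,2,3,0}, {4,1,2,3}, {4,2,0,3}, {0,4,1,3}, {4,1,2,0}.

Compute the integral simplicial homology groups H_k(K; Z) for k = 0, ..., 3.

Fix the vertex order 0 < 1 < 2 < 3 < 4 and write every simplex with vertices in increasing order. Then dim K = 3 and the simplices of K are:

  0-simplices (5): [0], [1], [2], [3], [4]
  1-simplices (10): [0,1], [0,2], [0,3], [0,4], [1,2], [1,3], [1,4], [2,3], [2,4], [3,4]
  2-simplices (10): [0,1,2], [0,1,3], [0,1,4], [0,2,3], [0,2,4], [0,3,4], [1,2,3], [1,2,4], [1,3,4], [2,3,4]
  3-simplices (5): [0,1,2,3], [0,1,2,4], [0,1,3,4], [0,2,3,4], [1,2,3,4]

Hence C_0 ≅ Z^5, C_1 ≅ Z^10, C_2 ≅ Z^10, C_3 ≅ Z^5.

∂_1: C_1 → C_0 maps an edge to its endpoints' difference, ∂[p,q] = q − p. For instance
  ∂[2,4] = [4] − [2].
The 5×10 boundary matrix has rank 4 and Smith normal form diag(1,1,1,1).

Boundary ∂_2: C_2 → C_1 acts by ∂[p,q,r] = [q,r] − [p,r] + [p,q]. For instance
  ∂[0,1,2] = [1,2] − [0,2] + [0,1],
  ∂[0,3,4] = [3,4] − [0,4] + [0,3].
The 10×10 boundary matrix has rank 6 and Smith normal form diag(1,1,1,1,1,1).

Boundary ∂_3: C_3 → C_2 sends each 3-simplex σ to the alternating sum Σ_i (−1)^i (σ with its i-th vertex removed). For instance
  ∂[0,1,3,4] = [1,3,4] − [0,3,4] + [0,1,4] − [0,1,3],
  ∂[0,1,2,4] = [1,2,4] − [0,2,4] + [0,1,4] − [0,1,2].
This gives a 10×5 integer matrix of rank 4; reducing to Smith normal form yields diagonal entries (1,1,1,1).

From H_k ≅ ker(∂_k) / im(∂_{k+1}) we obtain:

  H_0: rank C_0 − rank ∂_1 = 5 − 4 = 1, and the invariant factors of ∂_1 are all 1, so H_0 ≅ Z.
  H_1: rank ker ∂_1 − rank ∂_2 = (10 − 4) − 6 = 0, and the invariant factors of ∂_2 are all 1, so H_1 ≅ 0.
  H_2: rank ker ∂_2 − rank ∂_3 = (10 − 6) − 4 = 0, and the invariant factors of ∂_3 are all 1, so H_2 ≅ 0.
  H_3: rank ker ∂_3 − rank ∂_4 = (5 − 4) − 0 = 1, and there is no ∂_4, so H_3 ≅ Z.

As a check, the Euler characteristic is 5 − 10 + 10 − 5 = 0, which agrees with 1 − 0 + 0 − 1 = 0.

H_0 = Z,  H_1 = 0,  H_2 = 0,  H_3 = Z.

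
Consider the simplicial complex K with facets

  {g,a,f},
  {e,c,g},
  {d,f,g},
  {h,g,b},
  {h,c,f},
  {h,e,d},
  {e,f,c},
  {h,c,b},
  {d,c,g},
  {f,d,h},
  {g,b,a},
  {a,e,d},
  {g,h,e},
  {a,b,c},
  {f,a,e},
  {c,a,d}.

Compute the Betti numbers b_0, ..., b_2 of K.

b_0 = 1, b_1 = 2, b_2 = 1.

K has 8 vertices, 24 edges, 16 triangles.
rank ∂_0 = 0, rank ∂_1 = 7 ⇒ b_0 = 8 − 0 − 7 = 1; all invariant factors of ∂_1 are 1 so no torsion. So H_0 ≅ Z.
rank ∂_1 = 7, rank ∂_2 = 15 ⇒ b_1 = 24 − 7 − 15 = 2; all invariant factors of ∂_2 are 1 so no torsion. So H_1 ≅ Z^2.
rank ∂_2 = 15, rank ∂_3 = 0 ⇒ b_2 = 16 − 15 − 0 = 1. So H_2 ≅ Z.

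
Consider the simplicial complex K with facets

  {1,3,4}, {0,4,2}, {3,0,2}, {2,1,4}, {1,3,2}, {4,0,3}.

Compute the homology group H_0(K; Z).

Order the vertices as 0 < 1 < 2 < 3 < 4. Listing each simplex with vertices in this order, K has dimension 2 with simplices:

  0-simplices (5): [0], [1], [2], [3], [4]
  1-simplices (9): [0,2], [0,3], [0,4], [1,2], [1,3], [1,4], [2,3], [2,4], [3,4]
  2-simplices (6): [0,2,3], [0,2,4], [0,3,4], [1,2,3], [1,2,4], [1,3,4]

Hence C_0 ≅ Z^5, C_1 ≅ Z^9, C_2 ≅ Z^6.

Boundary ∂_1: C_1 → C_0 is given by ∂[p,q] = [q] − [p]. For instance
  ∂[2,3] = [3] − [2].
As a 5×9 matrix over Z this has rank 4, with invariant factors (1,1,1,1).

Boundary ∂_2: C_2 → C_1 maps a triangle to the signed sum of its edges. For instance
  ∂[1,2,3] = [2,3] − [1,3] + [1,2],
  ∂[0,2,3] = [2,3] − [0,3] + [0,2].
The 9×6 boundary matrix has rank 5 and Smith normal form diag(1,1,1,1,1).

From H_k ≅ ker(∂_k) / im(∂_{k+1}) we obtain:

  H_0: rank C_0 − rank ∂_1 = 5 − 4 = 1, and the invariant factors of ∂_1 are all 1, so H_0 ≅ Z.

(K is a triangulation of the 2-sphere S^2.)

H_0 = Z.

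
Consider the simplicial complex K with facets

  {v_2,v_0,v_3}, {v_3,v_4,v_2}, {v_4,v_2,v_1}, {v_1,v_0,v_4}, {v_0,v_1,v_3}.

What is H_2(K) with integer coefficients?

We work with the vertex ordering v_0 < v_1 < v_2 < v_3 < v_4. The simplices of K, each written with vertices in increasing order, are:

  0-simplices (5): [v_0], [v_1], [v_2], [v_3], [v_4]
  1-simplices (10): [v_0,v_1], [v_0,v_2], [v_0,v_3], [v_0,v_4], [v_1,v_2], [v_1,v_3], [v_1,v_4], [v_2,v_3], [v_2,v_4], [v_3,v_4]
  2-simplices (5): [v_0,v_1,v_3], [v_0,v_1,v_4], [v_0,v_2,v_3], [v_1,v_2,v_4], [v_2,v_3,v_4]

Hence C_0 ≅ Z^5, C_1 ≅ Z^10, C_2 ≅ Z^5.

Boundary ∂_1: C_1 → C_0 is given by ∂[p,q] = [q] − [p].
As a 5×10 matrix over Z this has rank 4, with invariant factors (1,1,1,1).

∂_2: C_2 → C_1 maps a triangle to the signed sum of its edges. For instance
  ∂[v_1,v_2,v_4] = [v_2,v_4] − [v_1,v_4] + [v_1,v_2],
  ∂[v_0,v_1,v_3] = [v_1,v_3] − [v_0,v_3] + [v_0,v_1].
The resulting 10×5 matrix has rank 5, and its Smith normal form has invariant factors (1,1,1,1,1).

Now H_k = ker ∂_k / im ∂_{k+1}, so:

  H_2: rank ker ∂_2 − rank ∂_3 = (5 − 5) − 0 = 0, and there is no ∂_3, so H_2 ≅ 0.

H_2 = 0.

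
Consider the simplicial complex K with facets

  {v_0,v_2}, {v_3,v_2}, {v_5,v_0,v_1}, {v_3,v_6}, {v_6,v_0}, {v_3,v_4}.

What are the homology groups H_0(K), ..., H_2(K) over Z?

H_0 = Z,  H_1 = Z,  H_2 = 0.

Fix the vertex order v_0 < v_1 < v_2 < v_3 < v_4 < v_5 < v_6 and write every simplex with vertices in increasing order. Then dim K = 2 and the simplices of K are:

  0-simplices (7): [v_0], [v_1], [v_2], [v_3], [v_4], [v_5], [v_6]
  1-simplices (8): [v_0,v_1], [v_0,v_2], [v_0,v_5], [v_0,v_6], [v_1,v_5], [v_2,v_3], [v_3,v_4], [v_3,v_6]
  2-simplices (1): [v_0,v_1,v_5]

Hence C_0 ≅ Z^7, C_1 ≅ Z^8, C_2 ≅ Z^1.

The boundary map ∂_1: C_1 → C_0 maps an edge to its endpoints' difference, ∂[p,q] = q − p.
The 7×8 boundary matrix has rank 6 and Smith normal form diag(1,1,1,1,1,1).

The boundary map ∂_2: C_2 → C_1 acts by ∂[p,q,r] = [q,r] − [p,r] + [p,q]. For instance
  ∂[v_0,v_1,v_5] = [v_1,v_5] − [v_0,v_5] + [v_0,v_1].
The 8×1 boundary matrix has rank 1 and Smith normal form diag(1).

Reading off H_k = ker ∂_k / im ∂_{k+1}:

  H_0: rank C_0 − rank ∂_1 = 7 − 6 = 1, and the invariant factors of ∂_1 are all 1, so H_0 = Z.
  H_1: rank ker ∂_1 − rank ∂_2 = (8 − 6) − 1 = 1, and the invariant factors of ∂_2 are all 1, so H_1 = Z.
  H_2: rank ker ∂_2 − rank ∂_3 = (1 − 1) − 0 = 0, and there is no ∂_3, so H_2 = 0.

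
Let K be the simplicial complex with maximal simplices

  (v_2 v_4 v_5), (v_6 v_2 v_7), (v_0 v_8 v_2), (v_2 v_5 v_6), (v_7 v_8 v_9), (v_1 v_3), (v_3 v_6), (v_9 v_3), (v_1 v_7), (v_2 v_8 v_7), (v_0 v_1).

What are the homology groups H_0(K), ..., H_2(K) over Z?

Fix the vertex order v_0 < v_1 < v_2 < v_3 < v_4 < v_5 < v_6 < v_7 < v_8 < v_9 and write every simplex with vertices in increasing order. Then dim K = 2 and the simplices of K are:

  0-simplices (10): [v_0], [v_1], [v_2], [v_3], [v_4], [v_5], [v_6], [v_7], [v_8], [v_9]
  1-simplices (18): (18 of them)
  2-simplices (6): [v_0,v_2,v_8], [v_2,v_4,v_5], [v_2,v_5,v_6], [v_2,v_6,v_7], [v_2,v_7,v_8], [v_7,v_8,v_9]

so the chain groups are C_0 ≅ Z^10, C_1 ≅ Z^18, C_2 ≅ Z^6.

∂_1: C_1 → C_0 maps an edge to its endpoints' difference, ∂[p,q] = q − p.
As a 10×18 matrix over Z this has rank 9, with invariant factors (1,1,1,1,1,1,1,1,1).

Boundary ∂_2: C_2 → C_1 maps a triangle to the signed sum of its edges. For instance
  ∂[v_2,v_6,v_7] = [v_6,v_7] − [v_2,v_7] + [v_2,v_6],
  ∂[v_2,v_7,v_8] = [v_7,v_8] − [v_2,v_8] + [v_2,v_7].
This gives a 18×6 integer matrix of rank 6; reducing to Smith normal form yields diagonal entries (1,1,1,1,1,1).

From H_k ≅ ker(∂_k) / im(∂_{k+1}) we obtain:

  H_0: rank C_0 − rank ∂_1 = 10 − 9 = 1, and the invariant factors of ∂_1 are all 1, so H_0 ≅ Z.
  H_1: rank ker ∂_1 − rank ∂_2 = (18 − 9) − 6 = 3, and the invariant factors of ∂_2 are all 1, so H_1 ≅ Z^3.
  H_2: rank ker ∂_2 − rank ∂_3 = (6 − 6) − 0 = 0, and there is no ∂_3, so H_2 ≅ 0.

H_0 ≅ Z,  H_1 ≅ Z^3,  H_2 = 0.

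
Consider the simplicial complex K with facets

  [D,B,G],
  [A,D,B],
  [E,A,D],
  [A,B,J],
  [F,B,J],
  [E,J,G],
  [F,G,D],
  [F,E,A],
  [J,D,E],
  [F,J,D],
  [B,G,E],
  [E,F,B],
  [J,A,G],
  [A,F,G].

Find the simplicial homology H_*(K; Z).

H_0 ≅ Z,  H_1 ≅ Z^2,  H_2 ≅ Z.

Take the total order A < B < D < E < F < G < J on the vertex set. Then K (dimension 2) consists of the simplices:

  0-simplices (7): A, B, D, E, F, G, J
  1-simplices (21): AB, AD, AE, AF, AG, AJ, BD, BE, BF, BG, BJ, DE, DF, DG, DJ, EF, EG, EJ, FG, FJ, GJ
  2-simplices (14): ABD, ABJ, ADE, AEF, AFG, AGJ, BDG, BEF, BEG, BFJ, DEJ, DFG, DFJ, EGJ

Hence C_0 ≅ Z^7, C_1 ≅ Z^21, C_2 ≅ Z^14.

Boundary ∂_1: C_1 → C_0 is given by ∂[p,q] = [q] − [p].
The 7×21 boundary matrix has rank 6 and Smith normal form diag(1,1,1,1,1,1).

The boundary map ∂_2: C_2 → C_1 sends each 2-simplex [p,q,r] to [q,r] − [p,r] + [p,q]. For instance
  ∂AGJ = GJ − AJ + AG,
  ∂EGJ = GJ − EJ + EG.
This gives a 21×14 integer matrix of rank 13; reducing to Smith normal form yields diagonal entries (1,1,1,1,1,1,1,1,1,1,1,1,1).

Reading off H_k = ker ∂_k / im ∂_{k+1}:

  H_0: rank C_0 − rank ∂_1 = 7 − 6 = 1, and the invariant factors of ∂_1 are all 1, so H_0 ≅ Z.
  H_1: rank ker ∂_1 − rank ∂_2 = (21 − 6) − 13 = 2, and the invariant factors of ∂_2 are all 1, so H_1 ≅ Z^2.
  H_2: rank ker ∂_2 − rank ∂_3 = (14 − 13) − 0 = 1, and there is no ∂_3, so H_2 ≅ Z.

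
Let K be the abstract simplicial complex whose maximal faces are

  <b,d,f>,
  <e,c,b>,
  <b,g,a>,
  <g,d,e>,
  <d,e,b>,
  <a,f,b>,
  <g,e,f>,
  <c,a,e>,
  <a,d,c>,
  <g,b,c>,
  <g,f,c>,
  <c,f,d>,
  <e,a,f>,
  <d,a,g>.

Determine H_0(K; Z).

H_0 = Z.

K has 7 vertices, 21 edges, 14 triangles.
rank ∂_0 = 0, rank ∂_1 = 6 ⇒ b_0 = 7 − 0 − 6 = 1; all invariant factors of ∂_1 are 1 so no torsion. So H_0 = Z.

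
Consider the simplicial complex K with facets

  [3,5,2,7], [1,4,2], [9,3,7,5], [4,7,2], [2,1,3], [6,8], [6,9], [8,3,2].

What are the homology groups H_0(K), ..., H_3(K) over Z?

H_0 = Z,  H_1 = Z,  H_2 = 0,  H_3 = 0.

Order the vertices as 1 < 2 < 3 < 4 < 5 < 6 < 7 < 8 < 9. Listing each simplex with vertices in this order, K has dimension 3 with simplices:

  0-simplices (9): [1], [2], [3], [4], [5], [6], [7], [8], [9]
  1-simplices (18): [1,2], [1,3], [1,4], [2,3], [2,4], [2,5], [2,7], [2,8], [3,5], [3,7], [3,8], [3,9], [4,7], [5,7], [5,9], [6,8], [6,9], [7,9]
  2-simplices (11): [1,2,3], [1,2,4], [2,3,5], [2,3,7], [2,3,8], [2,4,7], [2,5,7], [3,5,7], [3,5,9], [3,7,9], [5,7,9]
  3-simplices (2): [2,3,5,7], [3,5,7,9]

Hence C_0 ≅ Z^9, C_1 ≅ Z^18, C_2 ≅ Z^11, C_3 ≅ Z^2.

The boundary map ∂_1: C_1 → C_0 sends each edge [p,q] (with p < q) to q − p. For instance
  ∂[2,4] = [4] − [2].
This gives a 9×18 integer matrix of rank 8; reducing to Smith normal form yields diagonal entries (1,1,1,1,1,1,1,1).

Boundary ∂_2: C_2 → C_1 acts by ∂[p,q,r] = [q,r] − [p,r] + [p,q]. For instance
  ∂[2,4,7] = [4,7] − [2,7] + [2,4],
  ∂[1,2,3] = [2,3] − [1,3] + [1,2].
The 18×11 boundary matrix has rank 9 and Smith normal form diag(1,1,1,1,1,1,1,1,1).

The boundary map ∂_3: C_3 → C_2 sends each 3-simplex σ to the alternating sum Σ_i (−1)^i (σ with its i-th vertex removed). For instance
  ∂[3,5,7,9] = [5,7,9] − [3,7,9] + [3,5,9] − [3,5,7],
  ∂[2,3,5,7] = [3,5,7] − [2,5,7] + [2,3,7] − [2,3,5].
As a 11×2 matrix over Z this has rank 2, with invariant factors (1,1).

Now H_k = ker ∂_k / im ∂_{k+1}, so:

  H_0: rank C_0 − rank ∂_1 = 9 − 8 = 1, and the invariant factors of ∂_1 are all 1, so H_0 ≅ Z.
  H_1: rank ker ∂_1 − rank ∂_2 = (18 − 8) − 9 = 1, and the invariant factors of ∂_2 are all 1, so H_1 ≅ Z.
  H_2: rank ker ∂_2 − rank ∂_3 = (11 − 9) − 2 = 0, and the invariant factors of ∂_3 are all 1, so H_2 ≅ 0.
  H_3: rank ker ∂_3 − rank ∂_4 = (2 − 2) − 0 = 0, and there is no ∂_4, so H_3 ≅ 0.

As a check, the Euler characteristic is 9 − 18 + 11 − 2 = 0, which agrees with 1 − 1 + 0 − 0 = 0.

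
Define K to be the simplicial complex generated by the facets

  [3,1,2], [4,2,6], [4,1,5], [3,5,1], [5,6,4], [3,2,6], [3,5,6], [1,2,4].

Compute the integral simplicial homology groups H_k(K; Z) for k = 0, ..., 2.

Take the total order 1 < 2 < 3 < 4 < 5 < 6 on the vertex set. Then K (dimension 2) consists of the simplices:

  0-simplices (6): [1], [2], [3], [4], [5], [6]
  1-simplices (12): [1,2], [1,3], [1,4], [1,5], [2,3], [2,4], [2,6], [3,5], [3,6], [4,5], [4,6], [5,6]
  2-simplices (8): [1,2,3], [1,2,4], [1,3,5], [1,4,5], [2,3,6], [2,4,6], [3,5,6], [4,5,6]

Hence C_0 ≅ Z^6, C_1 ≅ Z^12, C_2 ≅ Z^8.

∂_1: C_1 → C_0 is given by ∂[p,q] = [q] − [p].
The resulting 6×12 matrix has rank 5, and its Smith normal form has invariant factors (1,1,1,1,1).

The boundary map ∂_2: C_2 → C_1 sends each 2-simplex [p,q,r] to [q,r] − [p,r] + [p,q]. For instance
  ∂[3,5,6] = [5,6] − [3,6] + [3,5],
  ∂[2,4,6] = [4,6] − [2,6] + [2,4].
As a 12×8 matrix over Z this has rank 7, with invariant factors (1,1,1,1,1,1,1).

From H_k ≅ ker(∂_k) / im(∂_{k+1}) we obtain:

  H_0: rank C_0 − rank ∂_1 = 6 − 5 = 1, and the invariant factors of ∂_1 are all 1, so H_0 = Z.
  H_1: rank ker ∂_1 − rank ∂_2 = (12 − 5) − 7 = 0, and the invariant factors of ∂_2 are all 1, so H_1 = 0.
  H_2: rank ker ∂_2 − rank ∂_3 = (8 − 7) − 0 = 1, and there is no ∂_3, so H_2 = Z.

H_0 ≅ Z,  H_1 = 0,  H_2 ≅ Z.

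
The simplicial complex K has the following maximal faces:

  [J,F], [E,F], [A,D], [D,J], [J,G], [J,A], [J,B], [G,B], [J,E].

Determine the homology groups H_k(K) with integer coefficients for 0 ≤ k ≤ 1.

Take the total order A < B < D < E < F < G < J on the vertex set. Then K (dimension 1) consists of the simplices:

  0-simplices (7): A, B, D, E, F, G, J
  1-simplices (9): AD, AJ, BG, BJ, DJ, EF, EJ, FJ, GJ

so the chain groups are C_0 ≅ Z^7, C_1 ≅ Z^9.

The boundary map ∂_1: C_1 → C_0 is given by ∂[p,q] = [q] − [p].
The 7×9 boundary matrix has rank 6 and Smith normal form diag(1,1,1,1,1,1).

Reading off H_k = ker ∂_k / im ∂_{k+1}:

  H_0: rank C_0 − rank ∂_1 = 7 − 6 = 1, and the invariant factors of ∂_1 are all 1, so H_0 ≅ Z.
  H_1: rank ker ∂_1 − rank ∂_2 = (9 − 6) − 0 = 3, and there is no ∂_2, so H_1 ≅ Z^3.

As a check, the Euler characteristic is 7 − 9 = -2, which agrees with 1 − 3 = -2.
(K is a triangulation of a wedge of 3 circles.)

H_0 ≅ Z,  H_1 ≅ Z^3.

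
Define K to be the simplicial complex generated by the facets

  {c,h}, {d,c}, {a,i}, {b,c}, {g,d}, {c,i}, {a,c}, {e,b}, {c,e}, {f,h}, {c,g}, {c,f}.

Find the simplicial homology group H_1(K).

Fix the vertex order a < b < c < d < e < f < g < h < i and write every simplex with vertices in increasing order. Then dim K = 1 and the simplices of K are:

  0-simplices (9): a, b, c, d, e, f, g, h, i
  1-simplices (12): ac, ai, bc, be, cd, ce, cf, cg, ch, ci, dg, fh

giving chain groups C_0 ≅ Z^9, C_1 ≅ Z^12.

The boundary map ∂_1: C_1 → C_0 maps an edge to its endpoints' difference, ∂[p,q] = q − p. For instance
  ∂cd = d − c.
As a 9×12 matrix over Z this has rank 8, with invariant factors (1,1,1,1,1,1,1,1).

Computing H_k = (kernel of ∂_k) / (image of ∂_{k+1}):

  H_1: rank ker ∂_1 − rank ∂_2 = (12 − 8) − 0 = 4, and there is no ∂_2, so H_1 = Z^4.

(K is a triangulation of a wedge of 4 circles.)

H_1 ≅ Z^4.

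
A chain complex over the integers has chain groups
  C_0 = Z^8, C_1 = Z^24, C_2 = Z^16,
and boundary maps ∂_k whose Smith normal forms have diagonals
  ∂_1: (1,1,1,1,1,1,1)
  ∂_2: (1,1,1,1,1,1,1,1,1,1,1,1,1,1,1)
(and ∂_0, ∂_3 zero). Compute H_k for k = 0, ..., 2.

H_0 ≅ Z,  H_1 ≅ Z^2,  H_2 ≅ Z.

H_0: b_0 = 8 − 0 − 7 = 1; torsion from ∂_1 factors > 1: none. So H_0 ≅ Z.
H_1: b_1 = 24 − 7 − 15 = 2; torsion from ∂_2 factors > 1: none. So H_1 ≅ Z^2.
H_2: b_2 = 16 − 15 − 0 = 1; torsion from ∂_3 factors > 1: none. So H_2 ≅ Z.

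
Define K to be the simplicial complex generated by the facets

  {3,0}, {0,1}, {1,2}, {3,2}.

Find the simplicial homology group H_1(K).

H_1 ≅ Z.

K has 4 vertices, 4 edges.
rank ∂_1 = 3, rank ∂_2 = 0 ⇒ b_1 = 4 − 3 − 0 = 1. So H_1 ≅ Z.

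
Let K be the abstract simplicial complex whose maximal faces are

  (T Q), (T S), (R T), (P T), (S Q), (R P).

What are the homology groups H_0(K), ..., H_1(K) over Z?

H_0 ≅ Z,  H_1 ≅ Z^2.

We work with the vertex ordering P < Q < R < S < T. The simplices of K, each written with vertices in increasing order, are:

  0-simplices (5): P, Q, R, S, T
  1-simplices (6): PR, PT, QS, QT, RT, ST

giving chain groups C_0 ≅ Z^5, C_1 ≅ Z^6.

∂_1: C_1 → C_0 maps an edge to its endpoints' difference, ∂[p,q] = q − p. For instance
  ∂RT = T − R.
As a 5×6 matrix over Z this has rank 4, with invariant factors (1,1,1,1).

Computing H_k = (kernel of ∂_k) / (image of ∂_{k+1}):

  H_0: rank C_0 − rank ∂_1 = 5 − 4 = 1, and the invariant factors of ∂_1 are all 1, so H_0 ≅ Z.
  H_1: rank ker ∂_1 − rank ∂_2 = (6 − 4) − 0 = 2, and there is no ∂_2, so H_1 ≅ Z^2.

(K is a triangulation of a wedge of 2 circles.)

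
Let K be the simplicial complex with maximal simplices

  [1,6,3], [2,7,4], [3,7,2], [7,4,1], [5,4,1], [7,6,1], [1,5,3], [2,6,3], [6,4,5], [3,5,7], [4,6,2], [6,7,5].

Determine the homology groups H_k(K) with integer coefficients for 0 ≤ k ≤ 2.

H_0 = Z,  H_1 = Z/2Z,  H_2 = 0.

Take the total order 1 < 2 < 3 < 4 < 5 < 6 < 7 on the vertex set. Then K (dimension 2) consists of the simplices:

  0-simplices (7): [1], [2], [3], [4], [5], [6], [7]
  1-simplices (18): [1,3], [1,4], [1,5], [1,6], [1,7], [2,3], [2,4], [2,6], [2,7], [3,5], [3,6], [3,7], [4,5], [4,6], [4,7], [5,6], [5,7], [6,7]
  2-simplices (12): [1,3,5], [1,3,6], [1,4,5], [1,4,7], [1,6,7], [2,3,6], [2,3,7], [2,4,6], [2,4,7], [3,5,7], [4,5,6], [5,6,7]

so the chain groups are C_0 ≅ Z^7, C_1 ≅ Z^18, C_2 ≅ Z^12.

The boundary map ∂_1: C_1 → C_0 sends each edge [p,q] (with p < q) to q − p. For instance
  ∂[3,7] = [7] − [3].
The resulting 7×18 matrix has rank 6, and its Smith normal form has invariant factors (1,1,1,1,1,1).

∂_2: C_2 → C_1 sends each 2-simplex [p,q,r] to [q,r] − [p,r] + [p,q]. For instance
  ∂[2,3,7] = [3,7] − [2,7] + [2,3],
  ∂[5,6,7] = [6,7] − [5,7] + [5,6].
This gives a 18×12 integer matrix of rank 12; reducing to Smith normal form yields diagonal entries (1,1,1,1,1,1,1,1,1,1,1,2).

From H_k ≅ ker(∂_k) / im(∂_{k+1}) we obtain:

  H_0: rank C_0 − rank ∂_1 = 7 − 6 = 1, and the invariant factors of ∂_1 are all 1, so H_0 = Z.
  H_1: rank ker ∂_1 − rank ∂_2 = (18 − 6) − 12 = 0, and ∂_2 has invariant factor 2 > 1, so H_1 = Z/2Z.
  H_2: rank ker ∂_2 − rank ∂_3 = (12 − 12) − 0 = 0, and there is no ∂_3, so H_2 = 0.

(K is a triangulation of the real projective plane RP^2.)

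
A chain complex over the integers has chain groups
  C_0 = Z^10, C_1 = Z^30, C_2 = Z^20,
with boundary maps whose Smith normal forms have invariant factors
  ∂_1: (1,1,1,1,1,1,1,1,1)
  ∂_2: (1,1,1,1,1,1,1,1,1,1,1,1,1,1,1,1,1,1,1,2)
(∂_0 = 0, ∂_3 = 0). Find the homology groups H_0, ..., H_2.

H_0 ≅ Z,  H_1 ≅ Z ⊕ Z_2,  H_2 = 0.

H_0: b_0 = 10 − 0 − 9 = 1; torsion from ∂_1 factors > 1: none. So H_0 ≅ Z.
H_1: b_1 = 30 − 9 − 20 = 1; torsion from ∂_2 factors > 1: [2]. So H_1 ≅ Z ⊕ Z_2.
H_2: b_2 = 20 − 20 − 0 = 0; torsion from ∂_3 factors > 1: none. So H_2 ≅ 0.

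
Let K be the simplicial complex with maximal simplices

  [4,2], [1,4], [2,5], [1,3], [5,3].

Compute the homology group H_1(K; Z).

Take the total order 1 < 2 < 3 < 4 < 5 on the vertex set. Then K (dimension 1) consists of the simplices:

  0-simplices (5): [1], [2], [3], [4], [5]
  1-simplices (5): [1,3], [1,4], [2,4], [2,5], [3,5]

giving chain groups C_0 ≅ Z^5, C_1 ≅ Z^5.

The boundary map ∂_1: C_1 → C_0 is given by ∂[p,q] = [q] − [p]. For instance
  ∂[2,4] = [4] − [2].
The resulting 5×5 matrix has rank 4, and its Smith normal form has invariant factors (1,1,1,1).

Computing H_k = (kernel of ∂_k) / (image of ∂_{k+1}):

  H_1: rank ker ∂_1 − rank ∂_2 = (5 − 4) − 0 = 1, and there is no ∂_2, so H_1 = Z.

H_1 = Z.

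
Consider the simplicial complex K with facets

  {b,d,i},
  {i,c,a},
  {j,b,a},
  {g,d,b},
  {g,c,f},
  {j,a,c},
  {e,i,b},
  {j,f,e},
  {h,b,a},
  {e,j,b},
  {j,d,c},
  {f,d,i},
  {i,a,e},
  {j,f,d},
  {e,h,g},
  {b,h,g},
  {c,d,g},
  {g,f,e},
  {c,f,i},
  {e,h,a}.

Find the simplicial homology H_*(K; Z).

Fix the vertex order a < b < c < d < e < f < g < h < i < j and write every simplex with vertices in increasing order. Then dim K = 2 and the simplices of K are:

  0-simplices (10): a, b, c, d, e, f, g, h, i, j
  1-simplices (30): ab, ac, ae, ah, ai, aj, bd, be, bg, bh, bi, bj, cd, cf, cg, ci, cj, df, dg, di, dj, ef, eg, eh, ei, ej, fg, fi, fj, gh
  2-simplices (20): abh, abj, aci, acj, aeh, aei, bdg, bdi, bei, bej, bgh, cdg, cdj, cfg, cfi, dfi, dfj, efg, efj, egh

so the chain groups are C_0 ≅ Z^10, C_1 ≅ Z^30, C_2 ≅ Z^20.

Boundary ∂_1: C_1 → C_0 sends each edge [p,q] (with p < q) to q − p. For instance
  ∂df = f − d.
As a 10×30 matrix over Z this has rank 9, with invariant factors (1,1,1,1,1,1,1,1,1).

The boundary map ∂_2: C_2 → C_1 sends each 2-simplex [p,q,r] to [q,r] − [p,r] + [p,q]. For instance
  ∂bdg = dg − bg + bd,
  ∂bgh = gh − bh + bg.
The resulting 30×20 matrix has rank 20, and its Smith normal form has invariant factors (1,1,1,1,1,1,1,1,1,1,1,1,1,1,1,1,1,1,1,2).

From H_k ≅ ker(∂_k) / im(∂_{k+1}) we obtain:

  H_0: rank C_0 − rank ∂_1 = 10 − 9 = 1, and the invariant factors of ∂_1 are all 1, so H_0 ≅ Z.
  H_1: rank ker ∂_1 − rank ∂_2 = (30 − 9) − 20 = 1, and ∂_2 has invariant factor 2 > 1, so H_1 ≅ Z ⊕ Z/2.
  H_2: rank ker ∂_2 − rank ∂_3 = (20 − 20) − 0 = 0, and there is no ∂_3, so H_2 ≅ 0.

As a check, the Euler characteristic is 10 − 30 + 20 = 0, which agrees with 1 − 1 + 0 = 0.

H_0 = Z,  H_1 = Z ⊕ Z/2,  H_2 = 0.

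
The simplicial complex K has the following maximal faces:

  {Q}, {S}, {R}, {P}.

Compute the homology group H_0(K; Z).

K has 4 vertices.
rank ∂_0 = 0, rank ∂_1 = 0 ⇒ b_0 = 4 − 0 − 0 = 4. So H_0 ≅ Z^4.

H_0 = Z^4.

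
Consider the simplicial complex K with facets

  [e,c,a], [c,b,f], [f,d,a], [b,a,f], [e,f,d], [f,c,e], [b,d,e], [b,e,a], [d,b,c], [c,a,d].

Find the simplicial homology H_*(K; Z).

Order the vertices as a < b < c < d < e < f. Listing each simplex with vertices in this order, K has dimension 2 with simplices:

  0-simplices (6): a, b, c, d, e, f
  1-simplices (15): ab, ac, ad, ae, af, bc, bd, be, bf, cd, ce, cf, de, df, ef
  2-simplices (10): abe, abf, acd, ace, adf, bcd, bcf, bde, cef, def

giving chain groups C_0 ≅ Z^6, C_1 ≅ Z^15, C_2 ≅ Z^10.

The boundary map ∂_1: C_1 → C_0 maps an edge to its endpoints' difference, ∂[p,q] = q − p.
The 6×15 boundary matrix has rank 5 and Smith normal form diag(1,1,1,1,1).

Boundary ∂_2: C_2 → C_1 sends each 2-simplex [p,q,r] to [q,r] − [p,r] + [p,q]. For instance
  ∂ace = ce − ae + ac,
  ∂bcd = cd − bd + bc.
The 15×10 boundary matrix has rank 10 and Smith normal form diag(1,1,1,1,1,1,1,1,1,2).

Reading off H_k = ker ∂_k / im ∂_{k+1}:

  H_0: rank C_0 − rank ∂_1 = 6 − 5 = 1, and the invariant factors of ∂_1 are all 1, so H_0 = Z.
  H_1: rank ker ∂_1 − rank ∂_2 = (15 − 5) − 10 = 0, and ∂_2 has invariant factor 2 > 1, so H_1 = Z/2.
  H_2: rank ker ∂_2 − rank ∂_3 = (10 − 10) − 0 = 0, and there is no ∂_3, so H_2 = 0.

H_0 ≅ Z,  H_1 ≅ Z/2,  H_2 = 0.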